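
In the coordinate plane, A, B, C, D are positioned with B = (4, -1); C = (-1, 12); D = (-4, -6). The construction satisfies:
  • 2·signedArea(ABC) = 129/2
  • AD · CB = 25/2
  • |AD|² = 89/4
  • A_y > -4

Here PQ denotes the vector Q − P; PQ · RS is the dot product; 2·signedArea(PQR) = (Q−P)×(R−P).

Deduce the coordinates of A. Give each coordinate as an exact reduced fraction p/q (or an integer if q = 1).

1. A_x = 0  [AD · CB = 25/2 ∩ 2·signedArea(ABC) = 129/2]
2. A_y = -7/2  [AD · CB = 25/2 ∩ 2·signedArea(ABC) = 129/2]
   → A = (0, -7/2)

A = (0, -7/2)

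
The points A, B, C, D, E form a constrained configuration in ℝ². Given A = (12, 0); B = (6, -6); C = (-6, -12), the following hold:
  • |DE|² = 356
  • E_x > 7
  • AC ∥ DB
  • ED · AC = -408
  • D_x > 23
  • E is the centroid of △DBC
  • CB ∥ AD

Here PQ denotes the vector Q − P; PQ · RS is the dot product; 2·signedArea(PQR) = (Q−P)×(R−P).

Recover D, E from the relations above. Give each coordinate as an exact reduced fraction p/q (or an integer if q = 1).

D = (24, 6)
E = (8, -4)

1. D_x = 24  [AC ∥ DB ∩ CB ∥ AD]
2. D_y = 6  [AC ∥ DB ∩ CB ∥ AD]
   → D = (24, 6)
3. E_x = 8  [E is the centroid of △DBC]
4. E_y = -4  [E is the centroid of △DBC]
   → E = (8, -4)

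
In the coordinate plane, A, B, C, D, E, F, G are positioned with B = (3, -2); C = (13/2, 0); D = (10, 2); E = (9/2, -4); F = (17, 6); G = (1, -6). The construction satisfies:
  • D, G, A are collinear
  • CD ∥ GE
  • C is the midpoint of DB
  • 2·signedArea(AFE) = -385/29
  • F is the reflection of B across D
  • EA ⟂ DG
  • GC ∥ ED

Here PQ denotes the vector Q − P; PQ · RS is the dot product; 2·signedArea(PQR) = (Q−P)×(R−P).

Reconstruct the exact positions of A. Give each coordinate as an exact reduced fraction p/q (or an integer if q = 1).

1. A_x = 229/58  [D, G, A are collinear ∩ EA ⟂ DG]
2. A_y = -98/29  [D, G, A are collinear ∩ EA ⟂ DG]
   → A = (229/58, -98/29)

A = (229/58, -98/29)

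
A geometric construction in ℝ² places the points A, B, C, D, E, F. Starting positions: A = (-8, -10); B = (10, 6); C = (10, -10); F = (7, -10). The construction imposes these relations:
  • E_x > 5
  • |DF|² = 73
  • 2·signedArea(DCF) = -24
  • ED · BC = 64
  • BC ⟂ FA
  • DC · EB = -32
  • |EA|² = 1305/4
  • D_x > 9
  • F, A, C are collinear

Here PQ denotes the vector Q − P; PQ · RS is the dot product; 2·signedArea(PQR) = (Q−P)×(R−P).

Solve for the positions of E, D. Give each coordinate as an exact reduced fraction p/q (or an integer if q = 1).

D = (10, -2)
E = (11/2, 2)

1. D_y = -2  [2·signedArea(DCF) = -24]
2. D_x = 10  [|DF|² = 73]
   → D = (10, -2)
3. E_y = 2  [ED · BC = 64]
4. E_x = 11/2  [|EA|² = 1305/4]
   → E = (11/2, 2)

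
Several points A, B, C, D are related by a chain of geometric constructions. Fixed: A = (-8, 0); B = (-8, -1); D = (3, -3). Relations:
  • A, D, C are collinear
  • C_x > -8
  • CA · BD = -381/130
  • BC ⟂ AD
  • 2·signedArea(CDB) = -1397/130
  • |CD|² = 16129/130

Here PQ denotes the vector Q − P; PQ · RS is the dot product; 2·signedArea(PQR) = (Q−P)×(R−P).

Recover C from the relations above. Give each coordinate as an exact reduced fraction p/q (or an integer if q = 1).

1. C_x = -1007/130  [A, D, C are collinear ∩ BC ⟂ AD]
2. C_y = -9/130  [A, D, C are collinear ∩ BC ⟂ AD]
   → C = (-1007/130, -9/130)

C = (-1007/130, -9/130)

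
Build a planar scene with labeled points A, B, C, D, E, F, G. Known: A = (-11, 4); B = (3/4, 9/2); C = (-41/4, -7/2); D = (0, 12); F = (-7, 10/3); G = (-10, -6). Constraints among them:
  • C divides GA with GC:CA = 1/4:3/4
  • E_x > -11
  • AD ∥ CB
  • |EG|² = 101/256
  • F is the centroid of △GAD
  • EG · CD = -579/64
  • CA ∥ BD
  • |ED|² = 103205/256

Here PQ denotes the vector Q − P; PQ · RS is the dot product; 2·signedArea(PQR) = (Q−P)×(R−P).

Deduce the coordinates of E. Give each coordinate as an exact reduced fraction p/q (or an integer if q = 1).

E = (-161/16, -43/8)

1. E_x = -161/16  [line -41/4·x + -31/2·y + -11933/64 = 0 ∩ |ED|² = 103205/256]
2. E_y = -43/8  [line -41/4·x + -31/2·y + -11933/64 = 0 ∩ |ED|² = 103205/256]
   → E = (-161/16, -43/8)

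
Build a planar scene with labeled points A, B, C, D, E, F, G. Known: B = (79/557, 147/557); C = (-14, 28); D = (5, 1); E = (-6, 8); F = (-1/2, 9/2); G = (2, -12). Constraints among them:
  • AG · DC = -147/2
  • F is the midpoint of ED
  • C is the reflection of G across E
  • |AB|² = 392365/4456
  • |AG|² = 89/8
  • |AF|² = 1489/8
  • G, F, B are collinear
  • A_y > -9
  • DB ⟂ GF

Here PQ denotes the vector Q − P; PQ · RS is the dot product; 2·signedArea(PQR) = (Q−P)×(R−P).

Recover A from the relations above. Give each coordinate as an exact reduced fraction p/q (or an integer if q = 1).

1. A_x = 11/4  [line 19·x + -27·y + -577/2 = 0 ∩ |AG|² = 89/8]
2. A_y = -35/4  [line 19·x + -27·y + -577/2 = 0 ∩ |AG|² = 89/8]
   → A = (11/4, -35/4)

A = (11/4, -35/4)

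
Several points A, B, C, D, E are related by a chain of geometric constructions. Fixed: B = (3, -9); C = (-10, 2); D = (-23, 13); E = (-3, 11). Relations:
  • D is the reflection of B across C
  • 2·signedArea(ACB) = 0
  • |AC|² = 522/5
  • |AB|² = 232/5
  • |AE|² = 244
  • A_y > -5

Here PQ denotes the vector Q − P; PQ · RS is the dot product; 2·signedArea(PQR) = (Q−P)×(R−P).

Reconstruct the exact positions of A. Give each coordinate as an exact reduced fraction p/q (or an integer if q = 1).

1. A_x = -11/5  [line 11·x + 13·y + 84 = 0 ∩ |AB|² = 232/5]
2. A_y = -23/5  [line 11·x + 13·y + 84 = 0 ∩ |AB|² = 232/5]
   → A = (-11/5, -23/5)

A = (-11/5, -23/5)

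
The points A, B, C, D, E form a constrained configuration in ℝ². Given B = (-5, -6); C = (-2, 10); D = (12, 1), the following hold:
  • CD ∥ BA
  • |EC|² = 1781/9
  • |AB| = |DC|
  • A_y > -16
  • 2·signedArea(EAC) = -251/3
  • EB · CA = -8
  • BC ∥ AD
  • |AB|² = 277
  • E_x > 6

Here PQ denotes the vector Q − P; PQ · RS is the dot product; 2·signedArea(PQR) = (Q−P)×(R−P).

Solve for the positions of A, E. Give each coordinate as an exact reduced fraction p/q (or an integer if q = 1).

A = (9, -15)
E = (19/3, -4/3)

1. A_x = 9  [BC ∥ AD ∩ CD ∥ BA]
2. A_y = -15  [BC ∥ AD ∩ CD ∥ BA]
   → A = (9, -15)
3. E_x = 19/3  [2·signedArea(EAC) = -251/3 ∩ EB · CA = -8]
4. E_y = -4/3  [2·signedArea(EAC) = -251/3 ∩ EB · CA = -8]
   → E = (19/3, -4/3)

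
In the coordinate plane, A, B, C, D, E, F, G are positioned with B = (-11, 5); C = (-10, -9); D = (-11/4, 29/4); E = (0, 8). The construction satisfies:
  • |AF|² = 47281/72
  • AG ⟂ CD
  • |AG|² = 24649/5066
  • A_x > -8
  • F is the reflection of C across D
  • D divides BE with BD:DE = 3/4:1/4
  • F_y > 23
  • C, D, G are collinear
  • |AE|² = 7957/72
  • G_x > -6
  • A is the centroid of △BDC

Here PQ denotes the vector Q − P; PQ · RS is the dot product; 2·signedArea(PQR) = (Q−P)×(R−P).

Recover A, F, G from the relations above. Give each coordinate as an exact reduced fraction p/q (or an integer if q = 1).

1. A_x = -95/12  [A is the centroid of △BDC]
2. A_y = 13/12  [A is the centroid of △BDC]
   → A = (-95/12, 13/12)
3. F_x = 9/2  [F is the reflection of C across D]
4. F_y = 47/2  [F is the reflection of C across D]
   → F = (9/2, 47/2)
5. G_x = -179405/30396  [C, D, G are collinear ∩ AG ⟂ CD]
6. G_y = 5611/30396  [C, D, G are collinear ∩ AG ⟂ CD]
   → G = (-179405/30396, 5611/30396)

A = (-95/12, 13/12)
F = (9/2, 47/2)
G = (-179405/30396, 5611/30396)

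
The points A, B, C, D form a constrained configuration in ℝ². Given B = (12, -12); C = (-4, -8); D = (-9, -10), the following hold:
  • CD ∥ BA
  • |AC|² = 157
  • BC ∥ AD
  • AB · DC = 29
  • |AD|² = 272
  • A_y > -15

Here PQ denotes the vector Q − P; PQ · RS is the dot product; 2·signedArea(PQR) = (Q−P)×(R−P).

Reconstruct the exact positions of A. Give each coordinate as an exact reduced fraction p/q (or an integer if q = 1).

A = (7, -14)

1. A_x = 7  [BC ∥ AD ∩ CD ∥ BA]
2. A_y = -14  [BC ∥ AD ∩ CD ∥ BA]
   → A = (7, -14)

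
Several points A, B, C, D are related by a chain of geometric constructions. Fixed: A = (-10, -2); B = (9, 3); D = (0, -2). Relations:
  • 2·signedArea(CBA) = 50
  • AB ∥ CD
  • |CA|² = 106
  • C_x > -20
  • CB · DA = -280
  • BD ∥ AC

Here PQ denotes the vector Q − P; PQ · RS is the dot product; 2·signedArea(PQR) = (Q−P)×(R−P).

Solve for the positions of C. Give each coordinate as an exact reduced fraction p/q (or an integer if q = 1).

1. C_x = -19  [AB ∥ CD ∩ BD ∥ AC]
2. C_y = -7  [AB ∥ CD ∩ BD ∥ AC]
   → C = (-19, -7)

C = (-19, -7)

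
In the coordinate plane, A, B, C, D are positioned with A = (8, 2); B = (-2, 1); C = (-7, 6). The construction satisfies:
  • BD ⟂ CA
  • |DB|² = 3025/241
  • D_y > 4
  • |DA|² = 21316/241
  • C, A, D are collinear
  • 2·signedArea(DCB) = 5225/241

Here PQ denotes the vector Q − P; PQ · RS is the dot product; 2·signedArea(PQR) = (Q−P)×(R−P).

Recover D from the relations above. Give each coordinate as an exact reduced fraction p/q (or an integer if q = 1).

D = (-262/241, 1066/241)

1. D_x = -262/241  [C, A, D are collinear ∩ BD ⟂ CA]
2. D_y = 1066/241  [C, A, D are collinear ∩ BD ⟂ CA]
   → D = (-262/241, 1066/241)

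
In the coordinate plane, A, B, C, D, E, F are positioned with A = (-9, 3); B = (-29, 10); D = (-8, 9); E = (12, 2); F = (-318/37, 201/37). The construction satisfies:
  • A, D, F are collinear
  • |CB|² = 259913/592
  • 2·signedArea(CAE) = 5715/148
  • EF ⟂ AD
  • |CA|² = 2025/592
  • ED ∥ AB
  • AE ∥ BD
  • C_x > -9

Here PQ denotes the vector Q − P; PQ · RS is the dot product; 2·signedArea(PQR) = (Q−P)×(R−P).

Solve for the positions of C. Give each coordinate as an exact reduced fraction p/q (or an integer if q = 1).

C = (-1287/148, 357/74)

1. C_x = -1287/148  [line 1·x + 21·y + -13707/148 = 0 ∩ |CA|² = 2025/592]
2. C_y = 357/74  [line 1·x + 21·y + -13707/148 = 0 ∩ |CA|² = 2025/592]
   → C = (-1287/148, 357/74)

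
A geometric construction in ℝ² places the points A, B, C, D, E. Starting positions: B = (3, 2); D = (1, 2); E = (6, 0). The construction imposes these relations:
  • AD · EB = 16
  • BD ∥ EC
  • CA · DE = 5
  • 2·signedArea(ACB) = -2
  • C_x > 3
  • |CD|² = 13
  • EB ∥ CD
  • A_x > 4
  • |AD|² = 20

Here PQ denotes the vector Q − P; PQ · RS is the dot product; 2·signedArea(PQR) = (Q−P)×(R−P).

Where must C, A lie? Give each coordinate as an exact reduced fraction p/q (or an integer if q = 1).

A = (5, 0)
C = (4, 0)

1. C_x = 4  [EB ∥ CD ∩ BD ∥ EC]
2. C_y = 0  [EB ∥ CD ∩ BD ∥ EC]
   → C = (4, 0)
3. A_x = 5  [2·signedArea(ACB) = -2 ∩ CA · DE = 5]
4. A_y = 0  [2·signedArea(ACB) = -2 ∩ CA · DE = 5]
   → A = (5, 0)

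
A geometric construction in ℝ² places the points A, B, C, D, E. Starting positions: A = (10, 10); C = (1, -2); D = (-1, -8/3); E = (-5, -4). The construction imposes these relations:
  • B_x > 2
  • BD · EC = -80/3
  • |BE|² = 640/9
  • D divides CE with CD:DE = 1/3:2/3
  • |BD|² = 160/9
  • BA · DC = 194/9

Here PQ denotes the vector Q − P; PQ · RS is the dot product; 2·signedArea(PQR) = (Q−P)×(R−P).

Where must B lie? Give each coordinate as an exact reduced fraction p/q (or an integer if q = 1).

1. B_x = 3  [line -2·x + -2/3·y + 46/9 = 0 ∩ |BE|² = 640/9]
2. B_y = -4/3  [line -2·x + -2/3·y + 46/9 = 0 ∩ |BE|² = 640/9]
   → B = (3, -4/3)

B = (3, -4/3)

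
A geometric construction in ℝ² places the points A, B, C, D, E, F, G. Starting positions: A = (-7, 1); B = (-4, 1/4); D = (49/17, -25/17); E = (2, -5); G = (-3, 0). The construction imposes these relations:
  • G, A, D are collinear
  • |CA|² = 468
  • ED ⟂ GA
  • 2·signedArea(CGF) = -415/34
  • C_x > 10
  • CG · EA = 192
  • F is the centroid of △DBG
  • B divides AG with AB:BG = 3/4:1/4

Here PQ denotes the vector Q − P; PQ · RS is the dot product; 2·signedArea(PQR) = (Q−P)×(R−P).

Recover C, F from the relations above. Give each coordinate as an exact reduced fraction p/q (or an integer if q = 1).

1. C_x = 11  [line 9·x + -6·y + -165 = 0 ∩ |CA|² = 468]
2. C_y = -11  [line 9·x + -6·y + -165 = 0 ∩ |CA|² = 468]
   → C = (11, -11)
3. F_x = -70/51  [2·signedArea(CGF) = -415/34 ∩ F is the centroid of △DBG]
4. F_y = -83/204  [2·signedArea(CGF) = -415/34 ∩ F is the centroid of △DBG]
   → F = (-70/51, -83/204)

C = (11, -11)
F = (-70/51, -83/204)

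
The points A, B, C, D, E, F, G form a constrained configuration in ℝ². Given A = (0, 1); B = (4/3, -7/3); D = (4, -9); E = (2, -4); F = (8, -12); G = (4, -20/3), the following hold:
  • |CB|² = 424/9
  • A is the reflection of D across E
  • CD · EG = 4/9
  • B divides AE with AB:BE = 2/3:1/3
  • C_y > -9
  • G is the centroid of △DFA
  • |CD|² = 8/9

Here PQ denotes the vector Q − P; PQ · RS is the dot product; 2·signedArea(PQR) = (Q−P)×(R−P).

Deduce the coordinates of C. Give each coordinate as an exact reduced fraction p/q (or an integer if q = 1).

1. C_x = 14/3  [line -2·x + 8/3·y + 284/9 = 0 ∩ |CD|² = 8/9]
2. C_y = -25/3  [line -2·x + 8/3·y + 284/9 = 0 ∩ |CD|² = 8/9]
   → C = (14/3, -25/3)

C = (14/3, -25/3)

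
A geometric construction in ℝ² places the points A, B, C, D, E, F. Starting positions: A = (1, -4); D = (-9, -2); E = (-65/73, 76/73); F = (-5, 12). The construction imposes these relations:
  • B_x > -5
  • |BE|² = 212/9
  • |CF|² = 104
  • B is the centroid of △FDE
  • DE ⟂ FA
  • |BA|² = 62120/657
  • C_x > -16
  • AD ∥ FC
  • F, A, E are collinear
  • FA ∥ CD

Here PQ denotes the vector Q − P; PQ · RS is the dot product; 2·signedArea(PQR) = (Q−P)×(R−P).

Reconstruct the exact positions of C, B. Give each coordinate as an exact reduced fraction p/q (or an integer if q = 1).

1. C_x = -15  [FA ∥ CD ∩ AD ∥ FC]
2. C_y = 14  [FA ∥ CD ∩ AD ∥ FC]
   → C = (-15, 14)
3. B_x = -1087/219  [B is the centroid of △FDE]
4. B_y = 806/219  [B is the centroid of △FDE]
   → B = (-1087/219, 806/219)

B = (-1087/219, 806/219)
C = (-15, 14)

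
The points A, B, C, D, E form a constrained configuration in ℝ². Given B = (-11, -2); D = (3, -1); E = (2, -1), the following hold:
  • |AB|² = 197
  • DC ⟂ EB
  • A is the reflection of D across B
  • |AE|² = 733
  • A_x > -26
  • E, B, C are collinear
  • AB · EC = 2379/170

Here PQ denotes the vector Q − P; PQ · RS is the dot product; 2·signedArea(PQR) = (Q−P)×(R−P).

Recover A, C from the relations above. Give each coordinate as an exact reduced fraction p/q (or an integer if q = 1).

1. A_x = -25  [A is the reflection of D across B]
2. A_y = -3  [A is the reflection of D across B]
   → A = (-25, -3)
3. C_x = 509/170  [E, B, C are collinear ∩ DC ⟂ EB]
4. C_y = -157/170  [E, B, C are collinear ∩ DC ⟂ EB]
   → C = (509/170, -157/170)

A = (-25, -3)
C = (509/170, -157/170)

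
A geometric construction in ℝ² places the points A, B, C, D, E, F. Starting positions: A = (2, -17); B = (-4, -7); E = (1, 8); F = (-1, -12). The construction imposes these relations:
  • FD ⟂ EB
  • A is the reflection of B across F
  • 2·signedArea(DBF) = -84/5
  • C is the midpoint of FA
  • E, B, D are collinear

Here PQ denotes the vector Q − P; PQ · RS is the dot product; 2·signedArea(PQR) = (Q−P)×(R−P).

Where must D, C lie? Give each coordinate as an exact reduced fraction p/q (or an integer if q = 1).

1. D_x = -26/5  [E, B, D are collinear ∩ FD ⟂ EB]
2. D_y = -53/5  [E, B, D are collinear ∩ FD ⟂ EB]
   → D = (-26/5, -53/5)
3. C_x = 1/2  [C is the midpoint of FA]
4. C_y = -29/2  [C is the midpoint of FA]
   → C = (1/2, -29/2)

C = (1/2, -29/2)
D = (-26/5, -53/5)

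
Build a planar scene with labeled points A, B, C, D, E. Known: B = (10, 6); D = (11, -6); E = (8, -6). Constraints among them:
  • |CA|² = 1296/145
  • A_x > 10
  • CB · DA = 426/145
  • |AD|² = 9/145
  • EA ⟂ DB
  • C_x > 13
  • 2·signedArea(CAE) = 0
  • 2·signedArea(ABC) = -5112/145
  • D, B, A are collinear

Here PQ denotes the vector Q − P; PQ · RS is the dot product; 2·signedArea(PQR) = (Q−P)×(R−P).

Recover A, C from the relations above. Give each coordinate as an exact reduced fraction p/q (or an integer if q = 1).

1. A_x = 1592/145  [D, B, A are collinear ∩ EA ⟂ DB]
2. A_y = -834/145  [D, B, A are collinear ∩ EA ⟂ DB]
   → A = (1592/145, -834/145)
3. C_x = 2024/145  [2·signedArea(CAE) = 0 ∩ 2·signedArea(ABC) = -5112/145]
4. C_y = -798/145  [2·signedArea(CAE) = 0 ∩ 2·signedArea(ABC) = -5112/145]
   → C = (2024/145, -798/145)

A = (1592/145, -834/145)
C = (2024/145, -798/145)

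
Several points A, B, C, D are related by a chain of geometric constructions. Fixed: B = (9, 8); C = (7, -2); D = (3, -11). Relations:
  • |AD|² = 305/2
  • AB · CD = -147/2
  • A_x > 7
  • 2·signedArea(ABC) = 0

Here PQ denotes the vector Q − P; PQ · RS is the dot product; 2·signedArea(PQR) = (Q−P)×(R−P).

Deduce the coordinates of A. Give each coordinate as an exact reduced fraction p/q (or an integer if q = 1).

A = (15/2, 1/2)

1. A_x = 15/2  [2·signedArea(ABC) = 0 ∩ AB · CD = -147/2]
2. A_y = 1/2  [2·signedArea(ABC) = 0 ∩ AB · CD = -147/2]
   → A = (15/2, 1/2)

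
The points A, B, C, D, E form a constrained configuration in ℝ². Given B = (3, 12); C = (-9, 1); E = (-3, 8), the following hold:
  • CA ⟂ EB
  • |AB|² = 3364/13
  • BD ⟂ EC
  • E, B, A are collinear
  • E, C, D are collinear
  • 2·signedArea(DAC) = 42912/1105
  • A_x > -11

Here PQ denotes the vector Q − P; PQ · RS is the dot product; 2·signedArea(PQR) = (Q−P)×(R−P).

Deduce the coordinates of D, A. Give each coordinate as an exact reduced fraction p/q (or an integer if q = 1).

1. D_x = 129/85  [E, C, D are collinear ∩ BD ⟂ EC]
2. D_y = 1128/85  [E, C, D are collinear ∩ BD ⟂ EC]
   → D = (129/85, 1128/85)
3. A_x = -135/13  [E, B, A are collinear ∩ CA ⟂ EB]
4. A_y = 40/13  [E, B, A are collinear ∩ CA ⟂ EB]
   → A = (-135/13, 40/13)

A = (-135/13, 40/13)
D = (129/85, 1128/85)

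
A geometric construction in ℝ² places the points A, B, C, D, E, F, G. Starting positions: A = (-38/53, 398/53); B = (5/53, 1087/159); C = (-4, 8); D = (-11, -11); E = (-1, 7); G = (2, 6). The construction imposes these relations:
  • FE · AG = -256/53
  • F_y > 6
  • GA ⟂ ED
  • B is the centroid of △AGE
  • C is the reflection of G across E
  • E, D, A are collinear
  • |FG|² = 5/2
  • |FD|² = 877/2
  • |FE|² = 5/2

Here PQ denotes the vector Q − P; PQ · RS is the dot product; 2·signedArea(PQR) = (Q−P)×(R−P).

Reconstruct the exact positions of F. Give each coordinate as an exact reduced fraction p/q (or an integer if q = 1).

F = (1/2, 13/2)

1. F_x = 1/2  [line -144/53·x + 80/53·y + -448/53 = 0 ∩ |FD|² = 877/2]
2. F_y = 13/2  [line -144/53·x + 80/53·y + -448/53 = 0 ∩ |FD|² = 877/2]
   → F = (1/2, 13/2)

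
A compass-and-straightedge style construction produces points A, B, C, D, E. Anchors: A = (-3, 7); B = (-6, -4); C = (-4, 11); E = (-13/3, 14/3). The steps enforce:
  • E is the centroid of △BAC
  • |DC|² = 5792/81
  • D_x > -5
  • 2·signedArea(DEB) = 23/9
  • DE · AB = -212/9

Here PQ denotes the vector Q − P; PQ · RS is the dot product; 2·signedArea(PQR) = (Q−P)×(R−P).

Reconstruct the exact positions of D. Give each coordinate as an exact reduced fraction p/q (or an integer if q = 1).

D = (-40/9, 23/9)

1. D_x = -40/9  [DE · AB = -212/9 ∩ 2·signedArea(DEB) = 23/9]
2. D_y = 23/9  [DE · AB = -212/9 ∩ 2·signedArea(DEB) = 23/9]
   → D = (-40/9, 23/9)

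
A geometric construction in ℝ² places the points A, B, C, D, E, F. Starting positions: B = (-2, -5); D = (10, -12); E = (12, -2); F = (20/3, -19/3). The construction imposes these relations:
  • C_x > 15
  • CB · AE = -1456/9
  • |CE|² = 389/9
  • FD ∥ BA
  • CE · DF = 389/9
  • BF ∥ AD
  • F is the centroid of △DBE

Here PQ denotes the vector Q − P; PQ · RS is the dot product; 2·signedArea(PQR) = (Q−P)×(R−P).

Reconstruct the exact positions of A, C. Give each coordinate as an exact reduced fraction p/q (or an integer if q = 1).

1. A_x = 4/3  [BF ∥ AD ∩ FD ∥ BA]
2. A_y = -32/3  [BF ∥ AD ∩ FD ∥ BA]
   → A = (4/3, -32/3)
3. C_x = 46/3  [CE · DF = 389/9 ∩ CB · AE = -1456/9]
4. C_y = -23/3  [CE · DF = 389/9 ∩ CB · AE = -1456/9]
   → C = (46/3, -23/3)

A = (4/3, -32/3)
C = (46/3, -23/3)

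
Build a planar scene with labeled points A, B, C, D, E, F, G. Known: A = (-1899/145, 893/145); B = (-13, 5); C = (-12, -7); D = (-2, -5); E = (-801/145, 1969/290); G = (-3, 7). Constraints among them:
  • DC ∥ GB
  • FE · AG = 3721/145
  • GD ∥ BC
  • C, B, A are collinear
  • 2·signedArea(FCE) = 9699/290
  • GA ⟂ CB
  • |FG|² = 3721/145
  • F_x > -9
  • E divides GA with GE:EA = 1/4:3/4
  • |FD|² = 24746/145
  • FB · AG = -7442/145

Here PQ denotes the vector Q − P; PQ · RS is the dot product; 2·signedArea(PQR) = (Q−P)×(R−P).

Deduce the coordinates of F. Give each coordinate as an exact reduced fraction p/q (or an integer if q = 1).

F = (-1167/145, 954/145)

1. F_x = -1167/145  [2·signedArea(FCE) = 9699/290 ∩ FB · AG = -7442/145]
2. F_y = 954/145  [2·signedArea(FCE) = 9699/290 ∩ FB · AG = -7442/145]
   → F = (-1167/145, 954/145)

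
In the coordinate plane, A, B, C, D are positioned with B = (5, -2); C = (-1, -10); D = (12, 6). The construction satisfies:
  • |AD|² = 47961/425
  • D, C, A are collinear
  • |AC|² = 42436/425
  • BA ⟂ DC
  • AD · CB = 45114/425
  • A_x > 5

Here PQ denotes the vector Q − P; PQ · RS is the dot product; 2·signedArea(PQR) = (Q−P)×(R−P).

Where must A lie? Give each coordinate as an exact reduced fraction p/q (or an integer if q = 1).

A = (2253/425, -954/425)

1. A_x = 2253/425  [D, C, A are collinear ∩ BA ⟂ DC]
2. A_y = -954/425  [D, C, A are collinear ∩ BA ⟂ DC]
   → A = (2253/425, -954/425)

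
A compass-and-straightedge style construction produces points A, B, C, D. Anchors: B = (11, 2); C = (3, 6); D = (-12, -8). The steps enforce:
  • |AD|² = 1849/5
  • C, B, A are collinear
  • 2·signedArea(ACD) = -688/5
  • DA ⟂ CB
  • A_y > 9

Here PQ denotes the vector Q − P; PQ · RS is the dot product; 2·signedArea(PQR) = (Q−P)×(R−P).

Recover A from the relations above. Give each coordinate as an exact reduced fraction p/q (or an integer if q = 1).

1. A_x = -17/5  [C, B, A are collinear ∩ DA ⟂ CB]
2. A_y = 46/5  [C, B, A are collinear ∩ DA ⟂ CB]
   → A = (-17/5, 46/5)

A = (-17/5, 46/5)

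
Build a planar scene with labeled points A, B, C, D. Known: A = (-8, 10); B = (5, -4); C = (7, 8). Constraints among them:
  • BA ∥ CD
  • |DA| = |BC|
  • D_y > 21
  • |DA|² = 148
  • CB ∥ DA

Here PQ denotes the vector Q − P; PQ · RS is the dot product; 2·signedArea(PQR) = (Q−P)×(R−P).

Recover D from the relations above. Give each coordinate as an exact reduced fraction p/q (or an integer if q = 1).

1. D_x = -6  [CB ∥ DA ∩ BA ∥ CD]
2. D_y = 22  [CB ∥ DA ∩ BA ∥ CD]
   → D = (-6, 22)

D = (-6, 22)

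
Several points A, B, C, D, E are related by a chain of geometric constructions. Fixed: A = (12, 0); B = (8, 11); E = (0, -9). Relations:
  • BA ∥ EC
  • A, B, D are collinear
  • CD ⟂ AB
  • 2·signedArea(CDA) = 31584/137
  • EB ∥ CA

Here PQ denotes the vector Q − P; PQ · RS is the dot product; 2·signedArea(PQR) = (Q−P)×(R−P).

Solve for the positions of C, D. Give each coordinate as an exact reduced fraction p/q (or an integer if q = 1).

C = (4, -20)
D = (2396/137, -2068/137)

1. C_x = 4  [EB ∥ CA ∩ BA ∥ EC]
2. C_y = -20  [EB ∥ CA ∩ BA ∥ EC]
   → C = (4, -20)
3. D_x = 2396/137  [A, B, D are collinear ∩ CD ⟂ AB]
4. D_y = -2068/137  [A, B, D are collinear ∩ CD ⟂ AB]
   → D = (2396/137, -2068/137)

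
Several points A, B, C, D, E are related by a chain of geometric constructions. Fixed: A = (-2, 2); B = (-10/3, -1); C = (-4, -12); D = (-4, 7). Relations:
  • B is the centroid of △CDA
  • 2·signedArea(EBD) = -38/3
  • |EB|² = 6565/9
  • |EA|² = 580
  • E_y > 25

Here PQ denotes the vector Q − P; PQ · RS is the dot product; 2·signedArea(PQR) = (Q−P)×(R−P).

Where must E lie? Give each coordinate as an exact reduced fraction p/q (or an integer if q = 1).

E = (-4, 26)

1. E_x = -4  [line -8·x + -2/3·y + -44/3 = 0 ∩ |EB|² = 6565/9]
2. E_y = 26  [line -8·x + -2/3·y + -44/3 = 0 ∩ |EB|² = 6565/9]
   → E = (-4, 26)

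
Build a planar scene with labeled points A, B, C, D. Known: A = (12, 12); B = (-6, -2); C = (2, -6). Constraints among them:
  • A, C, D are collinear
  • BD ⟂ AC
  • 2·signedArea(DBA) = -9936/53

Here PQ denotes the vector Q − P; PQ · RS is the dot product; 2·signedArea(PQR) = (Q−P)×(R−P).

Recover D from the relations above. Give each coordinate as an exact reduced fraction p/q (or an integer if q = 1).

D = (96/53, -336/53)

1. D_x = 96/53  [A, C, D are collinear ∩ BD ⟂ AC]
2. D_y = -336/53  [A, C, D are collinear ∩ BD ⟂ AC]
   → D = (96/53, -336/53)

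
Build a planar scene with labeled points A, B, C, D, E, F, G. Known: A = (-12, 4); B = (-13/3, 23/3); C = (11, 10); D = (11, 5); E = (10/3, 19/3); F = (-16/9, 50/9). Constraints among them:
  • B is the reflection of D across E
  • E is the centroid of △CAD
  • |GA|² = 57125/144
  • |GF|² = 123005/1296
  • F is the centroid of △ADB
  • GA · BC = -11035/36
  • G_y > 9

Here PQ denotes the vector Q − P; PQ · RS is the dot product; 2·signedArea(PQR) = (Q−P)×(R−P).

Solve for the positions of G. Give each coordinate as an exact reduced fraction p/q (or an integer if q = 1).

1. G_x = 43/6  [line -46/3·x + -7/3·y + 4747/36 = 0 ∩ |GA|² = 57125/144]
2. G_y = 113/12  [line -46/3·x + -7/3·y + 4747/36 = 0 ∩ |GA|² = 57125/144]
   → G = (43/6, 113/12)

G = (43/6, 113/12)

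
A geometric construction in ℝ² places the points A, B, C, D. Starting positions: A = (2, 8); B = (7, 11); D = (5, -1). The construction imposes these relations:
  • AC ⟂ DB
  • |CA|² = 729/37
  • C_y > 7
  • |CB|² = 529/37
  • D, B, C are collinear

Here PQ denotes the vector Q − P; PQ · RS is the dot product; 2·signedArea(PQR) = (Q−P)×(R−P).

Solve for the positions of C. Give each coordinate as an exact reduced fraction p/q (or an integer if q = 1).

1. C_x = 236/37  [D, B, C are collinear ∩ AC ⟂ DB]
2. C_y = 269/37  [D, B, C are collinear ∩ AC ⟂ DB]
   → C = (236/37, 269/37)

C = (236/37, 269/37)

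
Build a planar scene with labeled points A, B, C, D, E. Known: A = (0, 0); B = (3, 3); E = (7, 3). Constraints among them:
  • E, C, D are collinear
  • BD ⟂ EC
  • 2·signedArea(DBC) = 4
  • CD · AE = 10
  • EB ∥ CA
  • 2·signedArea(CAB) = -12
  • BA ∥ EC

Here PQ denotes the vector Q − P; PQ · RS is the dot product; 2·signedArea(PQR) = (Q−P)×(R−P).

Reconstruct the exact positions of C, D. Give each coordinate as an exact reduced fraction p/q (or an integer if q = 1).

1. C_x = 4  [EB ∥ CA ∩ BA ∥ EC]
2. C_y = 0  [EB ∥ CA ∩ BA ∥ EC]
   → C = (4, 0)
3. D_x = 5  [E, C, D are collinear ∩ BD ⟂ EC]
4. D_y = 1  [E, C, D are collinear ∩ BD ⟂ EC]
   → D = (5, 1)

C = (4, 0)
D = (5, 1)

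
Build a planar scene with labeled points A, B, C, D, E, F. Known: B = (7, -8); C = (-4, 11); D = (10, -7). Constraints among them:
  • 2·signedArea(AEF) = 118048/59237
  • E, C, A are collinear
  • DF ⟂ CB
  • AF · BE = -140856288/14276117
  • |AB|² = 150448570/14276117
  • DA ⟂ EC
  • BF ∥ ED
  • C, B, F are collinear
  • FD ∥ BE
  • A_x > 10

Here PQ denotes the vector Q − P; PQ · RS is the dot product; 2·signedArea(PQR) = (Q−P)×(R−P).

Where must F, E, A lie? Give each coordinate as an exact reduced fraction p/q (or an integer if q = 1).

A = (143761960/14276117, -99148133/14276117)
E = (2333/241, -1554/241)
F = (1764/241, -2061/241)

1. F_x = 1764/241  [C, B, F are collinear ∩ DF ⟂ CB]
2. F_y = -2061/241  [C, B, F are collinear ∩ DF ⟂ CB]
   → F = (1764/241, -2061/241)
3. E_x = 2333/241  [BF ∥ ED ∩ FD ∥ BE]
4. E_y = -1554/241  [BF ∥ ED ∩ FD ∥ BE]
   → E = (2333/241, -1554/241)
5. A_x = 143761960/14276117  [E, C, A are collinear ∩ DA ⟂ EC]
6. A_y = -99148133/14276117  [E, C, A are collinear ∩ DA ⟂ EC]
   → A = (143761960/14276117, -99148133/14276117)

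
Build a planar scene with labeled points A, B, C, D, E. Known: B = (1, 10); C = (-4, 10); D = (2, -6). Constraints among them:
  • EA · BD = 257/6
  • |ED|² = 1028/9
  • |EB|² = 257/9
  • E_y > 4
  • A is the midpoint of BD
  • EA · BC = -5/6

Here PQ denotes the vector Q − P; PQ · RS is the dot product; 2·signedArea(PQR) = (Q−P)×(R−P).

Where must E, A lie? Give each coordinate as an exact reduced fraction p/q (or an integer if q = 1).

A = (3/2, 2)
E = (4/3, 14/3)

1. A_x = 3/2  [A is the midpoint of BD]
2. A_y = 2  [A is the midpoint of BD]
   → A = (3/2, 2)
3. E_x = 4/3  [EA · BC = -5/6 ∩ EA · BD = 257/6]
4. E_y = 14/3  [EA · BC = -5/6 ∩ EA · BD = 257/6]
   → E = (4/3, 14/3)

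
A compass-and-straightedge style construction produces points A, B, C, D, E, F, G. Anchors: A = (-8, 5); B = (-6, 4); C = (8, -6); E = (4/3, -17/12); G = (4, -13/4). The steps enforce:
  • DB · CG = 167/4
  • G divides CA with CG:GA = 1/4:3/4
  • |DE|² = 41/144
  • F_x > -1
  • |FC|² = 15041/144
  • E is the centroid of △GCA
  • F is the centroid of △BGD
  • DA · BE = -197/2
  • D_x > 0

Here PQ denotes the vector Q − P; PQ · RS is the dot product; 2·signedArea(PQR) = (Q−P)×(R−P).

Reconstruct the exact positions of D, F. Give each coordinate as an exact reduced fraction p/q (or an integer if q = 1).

D = (1, -1)
F = (-1/3, -1/12)

1. D_x = 1  [DB · CG = 167/4 ∩ DA · BE = -197/2]
2. D_y = -1  [DB · CG = 167/4 ∩ DA · BE = -197/2]
   → D = (1, -1)
3. F_x = -1/3  [F is the centroid of △BGD]
4. F_y = -1/12  [F is the centroid of △BGD]
   → F = (-1/3, -1/12)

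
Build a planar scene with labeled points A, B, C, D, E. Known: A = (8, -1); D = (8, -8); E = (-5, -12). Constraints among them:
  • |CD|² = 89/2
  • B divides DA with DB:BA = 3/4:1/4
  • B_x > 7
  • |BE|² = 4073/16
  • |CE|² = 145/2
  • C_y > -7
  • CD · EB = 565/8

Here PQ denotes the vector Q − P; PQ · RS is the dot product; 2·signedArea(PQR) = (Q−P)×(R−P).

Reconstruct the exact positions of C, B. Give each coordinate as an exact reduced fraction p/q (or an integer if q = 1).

B = (8, -11/4)
C = (3/2, -13/2)

1. B_x = 8  [B divides DA with DB:BA = 3/4:1/4]
2. B_y = -11/4  [B divides DA with DB:BA = 3/4:1/4]
   → B = (8, -11/4)
3. C_x = 3/2  [line -13·x + -37/4·y + -325/8 = 0 ∩ |CD|² = 89/2]
4. C_y = -13/2  [line -13·x + -37/4·y + -325/8 = 0 ∩ |CD|² = 89/2]
   → C = (3/2, -13/2)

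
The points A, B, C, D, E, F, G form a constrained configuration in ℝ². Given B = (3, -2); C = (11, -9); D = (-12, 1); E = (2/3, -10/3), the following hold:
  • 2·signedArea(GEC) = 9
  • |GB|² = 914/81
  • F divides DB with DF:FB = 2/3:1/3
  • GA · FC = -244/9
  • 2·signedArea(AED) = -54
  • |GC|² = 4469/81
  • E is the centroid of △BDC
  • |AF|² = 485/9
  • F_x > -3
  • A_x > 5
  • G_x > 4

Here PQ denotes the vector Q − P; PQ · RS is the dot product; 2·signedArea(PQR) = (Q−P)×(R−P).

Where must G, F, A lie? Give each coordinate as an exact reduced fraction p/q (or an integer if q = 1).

1. G_x = 44/9  [line 17/3·x + 31/3·y + 65/3 = 0 ∩ |GB|² = 914/81]
2. G_y = -43/9  [line 17/3·x + 31/3·y + 65/3 = 0 ∩ |GB|² = 914/81]
   → G = (44/9, -43/9)
3. F_x = -2  [F divides DB with DF:FB = 2/3:1/3]
4. F_y = -1  [F divides DB with DF:FB = 2/3:1/3]
   → F = (-2, -1)
5. A_x = 16/3  [2·signedArea(AED) = -54 ∩ GA · FC = -244/9]
6. A_y = -2/3  [2·signedArea(AED) = -54 ∩ GA · FC = -244/9]
   → A = (16/3, -2/3)

A = (16/3, -2/3)
F = (-2, -1)
G = (44/9, -43/9)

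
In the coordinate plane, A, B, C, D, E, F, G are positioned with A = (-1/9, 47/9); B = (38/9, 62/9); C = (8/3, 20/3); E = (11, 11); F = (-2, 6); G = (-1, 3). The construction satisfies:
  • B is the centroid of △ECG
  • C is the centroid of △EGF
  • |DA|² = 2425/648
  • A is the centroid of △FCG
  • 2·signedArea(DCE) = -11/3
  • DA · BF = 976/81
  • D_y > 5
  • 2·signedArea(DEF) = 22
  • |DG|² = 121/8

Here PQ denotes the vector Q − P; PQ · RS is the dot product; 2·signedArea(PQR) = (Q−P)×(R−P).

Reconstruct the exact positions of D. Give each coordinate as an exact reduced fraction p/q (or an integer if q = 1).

D = (7/4, 23/4)

1. D_x = 7/4  [2·signedArea(DEF) = 22 ∩ 2·signedArea(DCE) = -11/3]
2. D_y = 23/4  [2·signedArea(DEF) = 22 ∩ 2·signedArea(DCE) = -11/3]
   → D = (7/4, 23/4)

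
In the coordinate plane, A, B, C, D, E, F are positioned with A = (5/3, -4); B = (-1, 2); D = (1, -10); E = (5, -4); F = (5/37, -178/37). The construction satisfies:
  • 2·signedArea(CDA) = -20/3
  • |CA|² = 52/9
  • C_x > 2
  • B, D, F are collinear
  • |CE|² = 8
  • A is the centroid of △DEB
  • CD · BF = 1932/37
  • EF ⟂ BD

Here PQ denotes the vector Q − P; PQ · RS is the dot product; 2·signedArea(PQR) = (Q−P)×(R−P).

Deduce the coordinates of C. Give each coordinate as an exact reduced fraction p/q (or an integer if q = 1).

1. C_x = 3  [2·signedArea(CDA) = -20/3 ∩ CD · BF = 1932/37]
2. C_y = -2  [2·signedArea(CDA) = -20/3 ∩ CD · BF = 1932/37]
   → C = (3, -2)

C = (3, -2)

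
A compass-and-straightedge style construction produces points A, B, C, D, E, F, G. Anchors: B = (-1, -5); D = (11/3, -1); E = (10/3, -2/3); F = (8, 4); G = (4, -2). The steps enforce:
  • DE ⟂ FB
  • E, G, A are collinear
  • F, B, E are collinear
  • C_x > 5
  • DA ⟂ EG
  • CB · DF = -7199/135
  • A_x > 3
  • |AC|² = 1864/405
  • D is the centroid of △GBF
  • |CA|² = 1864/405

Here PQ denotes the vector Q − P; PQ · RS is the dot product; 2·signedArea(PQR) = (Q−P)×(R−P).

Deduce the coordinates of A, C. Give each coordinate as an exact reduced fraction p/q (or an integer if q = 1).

1. A_x = 53/15  [E, G, A are collinear ∩ DA ⟂ EG]
2. A_y = -16/15  [E, G, A are collinear ∩ DA ⟂ EG]
   → A = (53/15, -16/15)
3. C_x = 233/45  [line -13/3·x + -5·y + 3239/135 = 0 ∩ |CA|² = 1864/405]
4. C_y = 14/45  [line -13/3·x + -5·y + 3239/135 = 0 ∩ |CA|² = 1864/405]
   → C = (233/45, 14/45)

A = (53/15, -16/15)
C = (233/45, 14/45)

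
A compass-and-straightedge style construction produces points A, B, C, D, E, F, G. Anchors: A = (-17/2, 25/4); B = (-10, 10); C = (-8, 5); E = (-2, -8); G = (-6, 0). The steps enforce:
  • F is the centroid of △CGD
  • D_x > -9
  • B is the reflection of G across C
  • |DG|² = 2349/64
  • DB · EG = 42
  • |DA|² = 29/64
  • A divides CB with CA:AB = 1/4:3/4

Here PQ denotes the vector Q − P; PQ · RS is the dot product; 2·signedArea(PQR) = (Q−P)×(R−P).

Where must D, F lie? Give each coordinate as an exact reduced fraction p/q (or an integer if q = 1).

D = (-33/4, 45/8)
F = (-89/12, 85/24)

1. D_x = -33/4  [line 4·x + -8·y + 78 = 0 ∩ |DG|² = 2349/64]
2. D_y = 45/8  [line 4·x + -8·y + 78 = 0 ∩ |DG|² = 2349/64]
   → D = (-33/4, 45/8)
3. F_x = -89/12  [F is the centroid of △CGD]
4. F_y = 85/24  [F is the centroid of △CGD]
   → F = (-89/12, 85/24)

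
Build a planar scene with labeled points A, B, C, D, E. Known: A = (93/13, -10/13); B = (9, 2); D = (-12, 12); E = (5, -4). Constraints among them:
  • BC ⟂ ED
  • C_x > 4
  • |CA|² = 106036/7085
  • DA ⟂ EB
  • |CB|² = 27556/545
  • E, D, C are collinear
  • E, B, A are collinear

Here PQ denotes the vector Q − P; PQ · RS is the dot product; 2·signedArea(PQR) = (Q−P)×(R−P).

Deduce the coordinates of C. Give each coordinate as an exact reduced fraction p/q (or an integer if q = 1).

C = (2249/545, -1732/545)

1. C_x = 2249/545  [E, D, C are collinear ∩ BC ⟂ ED]
2. C_y = -1732/545  [E, D, C are collinear ∩ BC ⟂ ED]
   → C = (2249/545, -1732/545)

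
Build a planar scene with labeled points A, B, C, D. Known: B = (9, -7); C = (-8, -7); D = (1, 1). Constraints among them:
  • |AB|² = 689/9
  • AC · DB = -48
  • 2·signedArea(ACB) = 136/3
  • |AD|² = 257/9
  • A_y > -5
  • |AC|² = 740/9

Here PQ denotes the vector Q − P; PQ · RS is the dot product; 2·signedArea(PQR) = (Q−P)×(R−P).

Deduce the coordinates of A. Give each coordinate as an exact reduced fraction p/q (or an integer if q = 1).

1. A_x = 2/3  [2·signedArea(ACB) = 136/3 ∩ AC · DB = -48]
2. A_y = -13/3  [2·signedArea(ACB) = 136/3 ∩ AC · DB = -48]
   → A = (2/3, -13/3)

A = (2/3, -13/3)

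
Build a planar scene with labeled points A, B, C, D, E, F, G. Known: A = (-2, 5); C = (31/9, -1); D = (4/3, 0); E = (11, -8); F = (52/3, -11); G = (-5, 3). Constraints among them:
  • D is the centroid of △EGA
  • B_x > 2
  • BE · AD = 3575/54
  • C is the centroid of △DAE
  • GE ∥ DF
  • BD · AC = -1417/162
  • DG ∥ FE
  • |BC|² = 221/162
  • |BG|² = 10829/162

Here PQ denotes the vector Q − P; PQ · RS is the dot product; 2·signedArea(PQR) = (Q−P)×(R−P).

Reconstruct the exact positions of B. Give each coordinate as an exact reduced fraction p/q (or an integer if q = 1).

B = (43/18, -1/2)

1. B_x = 43/18  [BD · AC = -1417/162 ∩ BE · AD = 3575/54]
2. B_y = -1/2  [BD · AC = -1417/162 ∩ BE · AD = 3575/54]
   → B = (43/18, -1/2)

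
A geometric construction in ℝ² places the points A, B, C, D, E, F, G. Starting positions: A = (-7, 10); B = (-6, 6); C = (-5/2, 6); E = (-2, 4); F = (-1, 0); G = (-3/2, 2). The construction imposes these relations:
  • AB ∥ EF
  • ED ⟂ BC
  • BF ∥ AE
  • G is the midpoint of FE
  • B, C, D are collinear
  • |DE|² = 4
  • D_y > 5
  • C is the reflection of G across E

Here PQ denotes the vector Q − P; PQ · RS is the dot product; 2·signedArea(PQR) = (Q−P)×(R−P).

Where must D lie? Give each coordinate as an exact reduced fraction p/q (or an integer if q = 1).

D = (-2, 6)

1. D_x = -2  [B, C, D are collinear ∩ ED ⟂ BC]
2. D_y = 6  [B, C, D are collinear ∩ ED ⟂ BC]
   → D = (-2, 6)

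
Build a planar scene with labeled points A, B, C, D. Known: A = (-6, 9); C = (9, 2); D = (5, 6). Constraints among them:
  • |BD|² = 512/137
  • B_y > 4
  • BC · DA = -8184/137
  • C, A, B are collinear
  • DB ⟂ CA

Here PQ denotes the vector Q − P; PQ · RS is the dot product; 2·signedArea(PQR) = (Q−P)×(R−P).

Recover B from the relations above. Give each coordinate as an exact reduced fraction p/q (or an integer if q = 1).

B = (573/137, 582/137)

1. B_x = 573/137  [C, A, B are collinear ∩ DB ⟂ CA]
2. B_y = 582/137  [C, A, B are collinear ∩ DB ⟂ CA]
   → B = (573/137, 582/137)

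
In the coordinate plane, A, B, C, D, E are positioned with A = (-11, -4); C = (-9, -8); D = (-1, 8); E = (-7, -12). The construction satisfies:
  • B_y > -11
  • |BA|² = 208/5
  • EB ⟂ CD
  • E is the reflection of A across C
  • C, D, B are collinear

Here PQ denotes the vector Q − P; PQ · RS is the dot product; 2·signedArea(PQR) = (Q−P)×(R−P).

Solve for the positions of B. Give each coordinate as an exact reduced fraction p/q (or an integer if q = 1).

B = (-51/5, -52/5)

1. B_x = -51/5  [C, D, B are collinear ∩ EB ⟂ CD]
2. B_y = -52/5  [C, D, B are collinear ∩ EB ⟂ CD]
   → B = (-51/5, -52/5)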